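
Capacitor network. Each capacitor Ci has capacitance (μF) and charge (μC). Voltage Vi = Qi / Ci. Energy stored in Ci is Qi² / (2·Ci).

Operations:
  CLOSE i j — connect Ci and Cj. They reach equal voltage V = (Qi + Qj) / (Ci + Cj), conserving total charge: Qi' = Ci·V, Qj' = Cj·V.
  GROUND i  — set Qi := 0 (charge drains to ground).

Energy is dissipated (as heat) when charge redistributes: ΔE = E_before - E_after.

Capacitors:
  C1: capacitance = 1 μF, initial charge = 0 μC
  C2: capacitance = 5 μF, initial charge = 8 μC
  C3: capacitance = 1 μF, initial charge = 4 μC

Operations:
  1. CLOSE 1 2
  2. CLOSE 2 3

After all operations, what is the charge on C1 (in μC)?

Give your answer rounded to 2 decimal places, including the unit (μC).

Answer: 1.33 μC

Derivation:
Initial: C1(1μF, Q=0μC, V=0.00V), C2(5μF, Q=8μC, V=1.60V), C3(1μF, Q=4μC, V=4.00V)
Op 1: CLOSE 1-2: Q_total=8.00, C_total=6.00, V=1.33; Q1=1.33, Q2=6.67; dissipated=1.067
Op 2: CLOSE 2-3: Q_total=10.67, C_total=6.00, V=1.78; Q2=8.89, Q3=1.78; dissipated=2.963
Final charges: Q1=1.33, Q2=8.89, Q3=1.78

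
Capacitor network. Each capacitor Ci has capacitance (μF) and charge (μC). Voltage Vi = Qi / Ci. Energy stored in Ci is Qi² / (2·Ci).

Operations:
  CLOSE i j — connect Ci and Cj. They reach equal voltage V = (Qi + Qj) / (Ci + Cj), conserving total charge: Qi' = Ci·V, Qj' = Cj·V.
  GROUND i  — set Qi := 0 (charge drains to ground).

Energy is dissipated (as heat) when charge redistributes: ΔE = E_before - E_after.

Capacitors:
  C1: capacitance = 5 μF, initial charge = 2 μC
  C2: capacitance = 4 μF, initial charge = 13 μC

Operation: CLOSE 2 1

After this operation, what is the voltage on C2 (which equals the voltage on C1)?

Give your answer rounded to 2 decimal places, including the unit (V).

Initial: C1(5μF, Q=2μC, V=0.40V), C2(4μF, Q=13μC, V=3.25V)
Op 1: CLOSE 2-1: Q_total=15.00, C_total=9.00, V=1.67; Q2=6.67, Q1=8.33; dissipated=9.025

Answer: 1.67 V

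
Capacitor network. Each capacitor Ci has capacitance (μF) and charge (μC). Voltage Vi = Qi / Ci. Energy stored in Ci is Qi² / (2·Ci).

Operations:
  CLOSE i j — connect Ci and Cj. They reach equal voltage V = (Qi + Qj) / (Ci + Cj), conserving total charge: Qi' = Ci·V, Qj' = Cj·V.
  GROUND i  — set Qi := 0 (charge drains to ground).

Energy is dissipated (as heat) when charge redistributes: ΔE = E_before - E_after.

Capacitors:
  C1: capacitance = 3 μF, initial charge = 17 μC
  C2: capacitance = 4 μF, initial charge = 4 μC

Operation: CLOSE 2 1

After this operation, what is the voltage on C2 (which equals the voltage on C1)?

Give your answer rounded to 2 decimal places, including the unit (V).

Answer: 3.00 V

Derivation:
Initial: C1(3μF, Q=17μC, V=5.67V), C2(4μF, Q=4μC, V=1.00V)
Op 1: CLOSE 2-1: Q_total=21.00, C_total=7.00, V=3.00; Q2=12.00, Q1=9.00; dissipated=18.667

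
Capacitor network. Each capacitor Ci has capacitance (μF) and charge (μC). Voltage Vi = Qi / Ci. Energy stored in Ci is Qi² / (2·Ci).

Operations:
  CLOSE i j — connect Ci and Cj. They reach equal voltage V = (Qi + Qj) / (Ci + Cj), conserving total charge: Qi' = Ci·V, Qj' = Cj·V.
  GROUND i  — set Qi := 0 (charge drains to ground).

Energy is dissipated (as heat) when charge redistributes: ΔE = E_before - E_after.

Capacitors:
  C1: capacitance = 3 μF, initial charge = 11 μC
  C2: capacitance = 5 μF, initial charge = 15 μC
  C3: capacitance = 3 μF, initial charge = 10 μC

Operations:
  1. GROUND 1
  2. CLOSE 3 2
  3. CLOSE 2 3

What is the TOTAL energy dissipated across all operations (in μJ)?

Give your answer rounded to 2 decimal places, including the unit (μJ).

Initial: C1(3μF, Q=11μC, V=3.67V), C2(5μF, Q=15μC, V=3.00V), C3(3μF, Q=10μC, V=3.33V)
Op 1: GROUND 1: Q1=0; energy lost=20.167
Op 2: CLOSE 3-2: Q_total=25.00, C_total=8.00, V=3.12; Q3=9.38, Q2=15.62; dissipated=0.104
Op 3: CLOSE 2-3: Q_total=25.00, C_total=8.00, V=3.12; Q2=15.62, Q3=9.38; dissipated=0.000
Total dissipated: 20.271 μJ

Answer: 20.27 μJ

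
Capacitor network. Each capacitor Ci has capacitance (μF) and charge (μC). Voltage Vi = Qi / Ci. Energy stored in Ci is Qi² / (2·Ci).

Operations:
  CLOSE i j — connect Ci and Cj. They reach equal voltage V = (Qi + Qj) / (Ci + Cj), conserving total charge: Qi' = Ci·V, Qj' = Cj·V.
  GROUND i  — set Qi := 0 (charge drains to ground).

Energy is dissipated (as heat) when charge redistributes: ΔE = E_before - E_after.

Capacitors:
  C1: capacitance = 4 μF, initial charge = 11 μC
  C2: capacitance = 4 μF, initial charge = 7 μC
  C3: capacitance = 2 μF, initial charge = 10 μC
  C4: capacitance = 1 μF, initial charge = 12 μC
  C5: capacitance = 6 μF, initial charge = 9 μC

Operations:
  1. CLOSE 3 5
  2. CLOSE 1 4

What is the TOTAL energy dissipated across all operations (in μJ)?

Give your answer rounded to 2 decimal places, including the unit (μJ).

Initial: C1(4μF, Q=11μC, V=2.75V), C2(4μF, Q=7μC, V=1.75V), C3(2μF, Q=10μC, V=5.00V), C4(1μF, Q=12μC, V=12.00V), C5(6μF, Q=9μC, V=1.50V)
Op 1: CLOSE 3-5: Q_total=19.00, C_total=8.00, V=2.38; Q3=4.75, Q5=14.25; dissipated=9.188
Op 2: CLOSE 1-4: Q_total=23.00, C_total=5.00, V=4.60; Q1=18.40, Q4=4.60; dissipated=34.225
Total dissipated: 43.413 μJ

Answer: 43.41 μJ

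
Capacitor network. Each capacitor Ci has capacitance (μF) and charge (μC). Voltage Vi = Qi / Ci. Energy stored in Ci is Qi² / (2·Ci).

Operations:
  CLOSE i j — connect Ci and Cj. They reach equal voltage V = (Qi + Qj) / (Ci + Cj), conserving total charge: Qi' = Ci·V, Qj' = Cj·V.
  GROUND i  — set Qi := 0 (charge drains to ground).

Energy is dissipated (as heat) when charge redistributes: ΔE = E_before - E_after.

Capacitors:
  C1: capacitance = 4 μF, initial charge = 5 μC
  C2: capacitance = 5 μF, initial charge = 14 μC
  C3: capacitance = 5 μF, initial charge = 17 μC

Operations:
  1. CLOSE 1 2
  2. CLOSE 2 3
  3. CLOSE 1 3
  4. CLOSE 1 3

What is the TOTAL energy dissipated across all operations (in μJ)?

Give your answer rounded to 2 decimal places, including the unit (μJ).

Initial: C1(4μF, Q=5μC, V=1.25V), C2(5μF, Q=14μC, V=2.80V), C3(5μF, Q=17μC, V=3.40V)
Op 1: CLOSE 1-2: Q_total=19.00, C_total=9.00, V=2.11; Q1=8.44, Q2=10.56; dissipated=2.669
Op 2: CLOSE 2-3: Q_total=27.56, C_total=10.00, V=2.76; Q2=13.78, Q3=13.78; dissipated=2.077
Op 3: CLOSE 1-3: Q_total=22.22, C_total=9.00, V=2.47; Q1=9.88, Q3=12.35; dissipated=0.461
Op 4: CLOSE 1-3: Q_total=22.22, C_total=9.00, V=2.47; Q1=9.88, Q3=12.35; dissipated=0.000
Total dissipated: 5.207 μJ

Answer: 5.21 μJ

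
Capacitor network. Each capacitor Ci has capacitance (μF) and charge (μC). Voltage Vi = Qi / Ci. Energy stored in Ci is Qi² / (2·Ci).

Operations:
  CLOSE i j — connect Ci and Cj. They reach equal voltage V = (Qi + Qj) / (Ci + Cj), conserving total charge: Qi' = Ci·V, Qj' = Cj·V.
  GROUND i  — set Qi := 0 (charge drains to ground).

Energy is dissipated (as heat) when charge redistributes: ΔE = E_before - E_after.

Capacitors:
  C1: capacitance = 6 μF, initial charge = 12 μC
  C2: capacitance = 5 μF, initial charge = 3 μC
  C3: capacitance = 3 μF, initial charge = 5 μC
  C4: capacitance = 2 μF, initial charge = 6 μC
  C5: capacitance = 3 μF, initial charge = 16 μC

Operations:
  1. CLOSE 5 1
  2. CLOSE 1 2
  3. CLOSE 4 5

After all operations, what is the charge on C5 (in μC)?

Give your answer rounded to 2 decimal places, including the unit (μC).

Initial: C1(6μF, Q=12μC, V=2.00V), C2(5μF, Q=3μC, V=0.60V), C3(3μF, Q=5μC, V=1.67V), C4(2μF, Q=6μC, V=3.00V), C5(3μF, Q=16μC, V=5.33V)
Op 1: CLOSE 5-1: Q_total=28.00, C_total=9.00, V=3.11; Q5=9.33, Q1=18.67; dissipated=11.111
Op 2: CLOSE 1-2: Q_total=21.67, C_total=11.00, V=1.97; Q1=11.82, Q2=9.85; dissipated=8.599
Op 3: CLOSE 4-5: Q_total=15.33, C_total=5.00, V=3.07; Q4=6.13, Q5=9.20; dissipated=0.007
Final charges: Q1=11.82, Q2=9.85, Q3=5.00, Q4=6.13, Q5=9.20

Answer: 9.20 μC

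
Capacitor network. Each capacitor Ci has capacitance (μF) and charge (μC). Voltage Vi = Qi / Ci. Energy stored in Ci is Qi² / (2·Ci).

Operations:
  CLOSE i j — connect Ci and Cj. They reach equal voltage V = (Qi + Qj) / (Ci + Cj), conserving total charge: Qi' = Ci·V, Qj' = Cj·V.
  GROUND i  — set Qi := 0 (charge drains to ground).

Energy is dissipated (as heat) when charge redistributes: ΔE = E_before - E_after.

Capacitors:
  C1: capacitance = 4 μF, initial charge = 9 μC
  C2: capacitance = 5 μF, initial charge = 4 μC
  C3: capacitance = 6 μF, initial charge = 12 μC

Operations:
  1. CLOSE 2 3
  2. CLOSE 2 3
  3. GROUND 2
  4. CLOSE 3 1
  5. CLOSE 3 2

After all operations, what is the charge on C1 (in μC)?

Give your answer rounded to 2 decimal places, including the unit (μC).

Answer: 7.09 μC

Derivation:
Initial: C1(4μF, Q=9μC, V=2.25V), C2(5μF, Q=4μC, V=0.80V), C3(6μF, Q=12μC, V=2.00V)
Op 1: CLOSE 2-3: Q_total=16.00, C_total=11.00, V=1.45; Q2=7.27, Q3=8.73; dissipated=1.964
Op 2: CLOSE 2-3: Q_total=16.00, C_total=11.00, V=1.45; Q2=7.27, Q3=8.73; dissipated=0.000
Op 3: GROUND 2: Q2=0; energy lost=5.289
Op 4: CLOSE 3-1: Q_total=17.73, C_total=10.00, V=1.77; Q3=10.64, Q1=7.09; dissipated=0.759
Op 5: CLOSE 3-2: Q_total=10.64, C_total=11.00, V=0.97; Q3=5.80, Q2=4.83; dissipated=4.285
Final charges: Q1=7.09, Q2=4.83, Q3=5.80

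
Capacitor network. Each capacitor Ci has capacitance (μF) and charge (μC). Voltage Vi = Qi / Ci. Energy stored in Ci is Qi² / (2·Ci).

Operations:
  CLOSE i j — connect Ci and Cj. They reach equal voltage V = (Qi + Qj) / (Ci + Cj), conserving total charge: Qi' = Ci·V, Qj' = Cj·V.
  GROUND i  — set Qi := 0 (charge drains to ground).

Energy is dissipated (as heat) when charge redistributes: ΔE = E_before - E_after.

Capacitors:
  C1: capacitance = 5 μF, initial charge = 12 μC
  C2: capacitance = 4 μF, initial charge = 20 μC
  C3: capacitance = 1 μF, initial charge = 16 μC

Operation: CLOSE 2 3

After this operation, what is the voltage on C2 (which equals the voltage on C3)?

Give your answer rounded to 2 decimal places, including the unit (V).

Initial: C1(5μF, Q=12μC, V=2.40V), C2(4μF, Q=20μC, V=5.00V), C3(1μF, Q=16μC, V=16.00V)
Op 1: CLOSE 2-3: Q_total=36.00, C_total=5.00, V=7.20; Q2=28.80, Q3=7.20; dissipated=48.400

Answer: 7.20 V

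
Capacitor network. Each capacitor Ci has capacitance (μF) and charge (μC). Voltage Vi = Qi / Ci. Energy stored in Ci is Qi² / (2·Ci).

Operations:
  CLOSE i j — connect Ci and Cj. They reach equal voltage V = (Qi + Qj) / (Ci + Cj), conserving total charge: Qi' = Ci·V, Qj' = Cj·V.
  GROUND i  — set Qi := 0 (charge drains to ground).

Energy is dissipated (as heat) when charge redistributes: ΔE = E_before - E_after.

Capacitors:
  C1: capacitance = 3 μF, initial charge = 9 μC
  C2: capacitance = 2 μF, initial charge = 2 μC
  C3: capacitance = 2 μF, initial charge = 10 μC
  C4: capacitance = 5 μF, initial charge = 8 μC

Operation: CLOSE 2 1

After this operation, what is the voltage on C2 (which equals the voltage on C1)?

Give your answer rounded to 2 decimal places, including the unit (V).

Answer: 2.20 V

Derivation:
Initial: C1(3μF, Q=9μC, V=3.00V), C2(2μF, Q=2μC, V=1.00V), C3(2μF, Q=10μC, V=5.00V), C4(5μF, Q=8μC, V=1.60V)
Op 1: CLOSE 2-1: Q_total=11.00, C_total=5.00, V=2.20; Q2=4.40, Q1=6.60; dissipated=2.400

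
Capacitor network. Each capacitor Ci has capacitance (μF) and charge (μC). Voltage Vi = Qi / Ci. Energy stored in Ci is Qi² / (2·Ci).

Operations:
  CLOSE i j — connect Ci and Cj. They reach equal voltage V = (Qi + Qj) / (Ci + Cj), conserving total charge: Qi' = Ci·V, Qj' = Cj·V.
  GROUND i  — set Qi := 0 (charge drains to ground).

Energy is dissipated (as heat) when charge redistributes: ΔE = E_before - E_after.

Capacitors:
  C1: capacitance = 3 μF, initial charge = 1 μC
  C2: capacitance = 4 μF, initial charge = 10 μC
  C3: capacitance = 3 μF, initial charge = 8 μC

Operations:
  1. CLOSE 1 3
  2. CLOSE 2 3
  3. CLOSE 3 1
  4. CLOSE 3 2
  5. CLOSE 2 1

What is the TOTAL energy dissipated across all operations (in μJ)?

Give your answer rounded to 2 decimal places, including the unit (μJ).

Initial: C1(3μF, Q=1μC, V=0.33V), C2(4μF, Q=10μC, V=2.50V), C3(3μF, Q=8μC, V=2.67V)
Op 1: CLOSE 1-3: Q_total=9.00, C_total=6.00, V=1.50; Q1=4.50, Q3=4.50; dissipated=4.083
Op 2: CLOSE 2-3: Q_total=14.50, C_total=7.00, V=2.07; Q2=8.29, Q3=6.21; dissipated=0.857
Op 3: CLOSE 3-1: Q_total=10.71, C_total=6.00, V=1.79; Q3=5.36, Q1=5.36; dissipated=0.245
Op 4: CLOSE 3-2: Q_total=13.64, C_total=7.00, V=1.95; Q3=5.85, Q2=7.80; dissipated=0.070
Op 5: CLOSE 2-1: Q_total=13.15, C_total=7.00, V=1.88; Q2=7.52, Q1=5.64; dissipated=0.023
Total dissipated: 5.278 μJ

Answer: 5.28 μJ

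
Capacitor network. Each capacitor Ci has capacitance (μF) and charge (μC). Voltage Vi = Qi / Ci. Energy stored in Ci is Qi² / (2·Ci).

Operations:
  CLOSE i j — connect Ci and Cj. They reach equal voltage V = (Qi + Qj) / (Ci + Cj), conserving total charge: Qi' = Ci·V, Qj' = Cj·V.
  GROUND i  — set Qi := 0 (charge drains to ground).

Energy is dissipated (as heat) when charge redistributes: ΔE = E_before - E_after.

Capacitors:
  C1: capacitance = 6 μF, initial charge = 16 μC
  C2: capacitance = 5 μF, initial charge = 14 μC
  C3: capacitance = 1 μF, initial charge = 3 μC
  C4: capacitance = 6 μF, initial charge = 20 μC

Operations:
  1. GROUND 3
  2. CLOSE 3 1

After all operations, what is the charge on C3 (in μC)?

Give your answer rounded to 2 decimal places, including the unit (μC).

Answer: 2.29 μC

Derivation:
Initial: C1(6μF, Q=16μC, V=2.67V), C2(5μF, Q=14μC, V=2.80V), C3(1μF, Q=3μC, V=3.00V), C4(6μF, Q=20μC, V=3.33V)
Op 1: GROUND 3: Q3=0; energy lost=4.500
Op 2: CLOSE 3-1: Q_total=16.00, C_total=7.00, V=2.29; Q3=2.29, Q1=13.71; dissipated=3.048
Final charges: Q1=13.71, Q2=14.00, Q3=2.29, Q4=20.00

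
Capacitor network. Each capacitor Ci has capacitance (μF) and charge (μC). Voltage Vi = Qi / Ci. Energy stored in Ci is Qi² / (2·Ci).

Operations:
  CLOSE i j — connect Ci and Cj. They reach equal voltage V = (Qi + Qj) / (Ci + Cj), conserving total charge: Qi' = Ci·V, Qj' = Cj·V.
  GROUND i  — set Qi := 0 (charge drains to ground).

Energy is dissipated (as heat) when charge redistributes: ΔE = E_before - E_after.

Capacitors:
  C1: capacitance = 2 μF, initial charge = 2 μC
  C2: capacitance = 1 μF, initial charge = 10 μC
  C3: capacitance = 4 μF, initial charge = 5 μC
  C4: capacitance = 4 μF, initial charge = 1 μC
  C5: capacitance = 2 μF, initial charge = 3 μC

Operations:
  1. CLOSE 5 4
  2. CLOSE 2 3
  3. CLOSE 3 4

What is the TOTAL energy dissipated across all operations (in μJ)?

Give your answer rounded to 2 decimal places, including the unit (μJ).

Initial: C1(2μF, Q=2μC, V=1.00V), C2(1μF, Q=10μC, V=10.00V), C3(4μF, Q=5μC, V=1.25V), C4(4μF, Q=1μC, V=0.25V), C5(2μF, Q=3μC, V=1.50V)
Op 1: CLOSE 5-4: Q_total=4.00, C_total=6.00, V=0.67; Q5=1.33, Q4=2.67; dissipated=1.042
Op 2: CLOSE 2-3: Q_total=15.00, C_total=5.00, V=3.00; Q2=3.00, Q3=12.00; dissipated=30.625
Op 3: CLOSE 3-4: Q_total=14.67, C_total=8.00, V=1.83; Q3=7.33, Q4=7.33; dissipated=5.444
Total dissipated: 37.111 μJ

Answer: 37.11 μJ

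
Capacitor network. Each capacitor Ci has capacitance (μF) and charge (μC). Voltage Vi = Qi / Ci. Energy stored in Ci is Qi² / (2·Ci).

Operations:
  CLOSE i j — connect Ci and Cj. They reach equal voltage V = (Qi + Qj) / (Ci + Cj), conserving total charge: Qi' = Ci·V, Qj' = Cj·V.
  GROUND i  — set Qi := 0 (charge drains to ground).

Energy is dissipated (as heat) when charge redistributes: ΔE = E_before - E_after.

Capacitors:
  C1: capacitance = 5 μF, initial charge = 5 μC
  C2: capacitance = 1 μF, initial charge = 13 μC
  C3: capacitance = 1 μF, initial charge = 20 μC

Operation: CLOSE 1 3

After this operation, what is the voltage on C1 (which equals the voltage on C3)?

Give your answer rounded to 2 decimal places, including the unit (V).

Initial: C1(5μF, Q=5μC, V=1.00V), C2(1μF, Q=13μC, V=13.00V), C3(1μF, Q=20μC, V=20.00V)
Op 1: CLOSE 1-3: Q_total=25.00, C_total=6.00, V=4.17; Q1=20.83, Q3=4.17; dissipated=150.417

Answer: 4.17 V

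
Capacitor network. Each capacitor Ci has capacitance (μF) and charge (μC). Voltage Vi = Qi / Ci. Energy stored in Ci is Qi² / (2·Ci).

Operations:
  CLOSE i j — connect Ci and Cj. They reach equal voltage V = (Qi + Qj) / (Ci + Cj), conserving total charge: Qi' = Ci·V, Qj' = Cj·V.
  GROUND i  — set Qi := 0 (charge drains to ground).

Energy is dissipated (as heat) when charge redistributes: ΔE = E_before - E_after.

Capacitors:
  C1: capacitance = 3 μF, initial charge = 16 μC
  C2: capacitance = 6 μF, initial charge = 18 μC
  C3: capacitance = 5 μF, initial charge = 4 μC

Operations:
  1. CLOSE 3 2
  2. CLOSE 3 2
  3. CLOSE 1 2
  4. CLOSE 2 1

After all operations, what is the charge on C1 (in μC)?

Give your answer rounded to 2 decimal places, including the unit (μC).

Initial: C1(3μF, Q=16μC, V=5.33V), C2(6μF, Q=18μC, V=3.00V), C3(5μF, Q=4μC, V=0.80V)
Op 1: CLOSE 3-2: Q_total=22.00, C_total=11.00, V=2.00; Q3=10.00, Q2=12.00; dissipated=6.600
Op 2: CLOSE 3-2: Q_total=22.00, C_total=11.00, V=2.00; Q3=10.00, Q2=12.00; dissipated=0.000
Op 3: CLOSE 1-2: Q_total=28.00, C_total=9.00, V=3.11; Q1=9.33, Q2=18.67; dissipated=11.111
Op 4: CLOSE 2-1: Q_total=28.00, C_total=9.00, V=3.11; Q2=18.67, Q1=9.33; dissipated=0.000
Final charges: Q1=9.33, Q2=18.67, Q3=10.00

Answer: 9.33 μC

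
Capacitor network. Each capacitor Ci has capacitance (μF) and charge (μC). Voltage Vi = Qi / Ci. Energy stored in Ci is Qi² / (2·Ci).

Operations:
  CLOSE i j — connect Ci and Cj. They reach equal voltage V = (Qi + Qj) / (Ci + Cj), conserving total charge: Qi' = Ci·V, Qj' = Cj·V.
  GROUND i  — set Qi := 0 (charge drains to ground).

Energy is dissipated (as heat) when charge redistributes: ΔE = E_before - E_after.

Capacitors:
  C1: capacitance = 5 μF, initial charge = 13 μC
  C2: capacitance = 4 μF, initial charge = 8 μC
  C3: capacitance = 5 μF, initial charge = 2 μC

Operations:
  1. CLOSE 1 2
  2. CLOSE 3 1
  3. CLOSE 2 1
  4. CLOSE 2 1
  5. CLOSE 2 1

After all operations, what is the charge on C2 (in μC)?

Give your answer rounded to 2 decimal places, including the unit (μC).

Answer: 7.19 μC

Derivation:
Initial: C1(5μF, Q=13μC, V=2.60V), C2(4μF, Q=8μC, V=2.00V), C3(5μF, Q=2μC, V=0.40V)
Op 1: CLOSE 1-2: Q_total=21.00, C_total=9.00, V=2.33; Q1=11.67, Q2=9.33; dissipated=0.400
Op 2: CLOSE 3-1: Q_total=13.67, C_total=10.00, V=1.37; Q3=6.83, Q1=6.83; dissipated=4.672
Op 3: CLOSE 2-1: Q_total=16.17, C_total=9.00, V=1.80; Q2=7.19, Q1=8.98; dissipated=1.038
Op 4: CLOSE 2-1: Q_total=16.17, C_total=9.00, V=1.80; Q2=7.19, Q1=8.98; dissipated=0.000
Op 5: CLOSE 2-1: Q_total=16.17, C_total=9.00, V=1.80; Q2=7.19, Q1=8.98; dissipated=0.000
Final charges: Q1=8.98, Q2=7.19, Q3=6.83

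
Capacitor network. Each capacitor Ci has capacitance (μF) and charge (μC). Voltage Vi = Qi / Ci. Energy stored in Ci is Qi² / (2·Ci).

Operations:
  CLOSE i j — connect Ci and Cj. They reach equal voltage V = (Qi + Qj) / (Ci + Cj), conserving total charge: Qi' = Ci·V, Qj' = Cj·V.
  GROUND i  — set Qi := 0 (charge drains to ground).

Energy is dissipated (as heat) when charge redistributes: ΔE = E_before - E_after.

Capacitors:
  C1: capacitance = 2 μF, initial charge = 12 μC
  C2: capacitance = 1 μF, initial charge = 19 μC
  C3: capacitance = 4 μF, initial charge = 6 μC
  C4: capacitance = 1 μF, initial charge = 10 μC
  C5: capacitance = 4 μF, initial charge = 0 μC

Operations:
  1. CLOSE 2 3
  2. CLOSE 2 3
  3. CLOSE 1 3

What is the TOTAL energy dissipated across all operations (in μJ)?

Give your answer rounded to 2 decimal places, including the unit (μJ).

Answer: 123.17 μJ

Derivation:
Initial: C1(2μF, Q=12μC, V=6.00V), C2(1μF, Q=19μC, V=19.00V), C3(4μF, Q=6μC, V=1.50V), C4(1μF, Q=10μC, V=10.00V), C5(4μF, Q=0μC, V=0.00V)
Op 1: CLOSE 2-3: Q_total=25.00, C_total=5.00, V=5.00; Q2=5.00, Q3=20.00; dissipated=122.500
Op 2: CLOSE 2-3: Q_total=25.00, C_total=5.00, V=5.00; Q2=5.00, Q3=20.00; dissipated=0.000
Op 3: CLOSE 1-3: Q_total=32.00, C_total=6.00, V=5.33; Q1=10.67, Q3=21.33; dissipated=0.667
Total dissipated: 123.167 μJ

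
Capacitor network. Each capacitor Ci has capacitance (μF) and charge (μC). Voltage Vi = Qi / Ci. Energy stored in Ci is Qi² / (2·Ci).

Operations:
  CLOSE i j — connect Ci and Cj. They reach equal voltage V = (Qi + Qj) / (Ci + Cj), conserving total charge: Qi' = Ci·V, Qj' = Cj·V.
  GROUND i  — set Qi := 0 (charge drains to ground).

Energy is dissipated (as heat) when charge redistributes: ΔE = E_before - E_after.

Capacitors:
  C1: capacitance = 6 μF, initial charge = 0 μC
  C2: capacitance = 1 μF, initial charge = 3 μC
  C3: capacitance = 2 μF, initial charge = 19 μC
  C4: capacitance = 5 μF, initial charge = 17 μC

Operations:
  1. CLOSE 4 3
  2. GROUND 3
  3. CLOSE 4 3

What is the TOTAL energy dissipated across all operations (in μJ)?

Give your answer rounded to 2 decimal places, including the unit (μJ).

Answer: 71.92 μJ

Derivation:
Initial: C1(6μF, Q=0μC, V=0.00V), C2(1μF, Q=3μC, V=3.00V), C3(2μF, Q=19μC, V=9.50V), C4(5μF, Q=17μC, V=3.40V)
Op 1: CLOSE 4-3: Q_total=36.00, C_total=7.00, V=5.14; Q4=25.71, Q3=10.29; dissipated=26.579
Op 2: GROUND 3: Q3=0; energy lost=26.449
Op 3: CLOSE 4-3: Q_total=25.71, C_total=7.00, V=3.67; Q4=18.37, Q3=7.35; dissipated=18.892
Total dissipated: 71.920 μJ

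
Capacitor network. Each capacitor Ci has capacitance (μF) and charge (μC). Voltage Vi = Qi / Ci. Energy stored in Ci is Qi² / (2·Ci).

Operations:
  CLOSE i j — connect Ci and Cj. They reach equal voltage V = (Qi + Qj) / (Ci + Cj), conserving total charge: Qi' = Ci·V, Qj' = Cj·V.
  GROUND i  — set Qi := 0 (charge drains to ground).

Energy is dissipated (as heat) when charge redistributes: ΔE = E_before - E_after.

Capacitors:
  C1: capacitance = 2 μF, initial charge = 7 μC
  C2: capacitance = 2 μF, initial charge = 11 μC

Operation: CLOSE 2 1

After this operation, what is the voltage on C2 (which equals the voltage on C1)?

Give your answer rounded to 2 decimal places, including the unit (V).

Initial: C1(2μF, Q=7μC, V=3.50V), C2(2μF, Q=11μC, V=5.50V)
Op 1: CLOSE 2-1: Q_total=18.00, C_total=4.00, V=4.50; Q2=9.00, Q1=9.00; dissipated=2.000

Answer: 4.50 V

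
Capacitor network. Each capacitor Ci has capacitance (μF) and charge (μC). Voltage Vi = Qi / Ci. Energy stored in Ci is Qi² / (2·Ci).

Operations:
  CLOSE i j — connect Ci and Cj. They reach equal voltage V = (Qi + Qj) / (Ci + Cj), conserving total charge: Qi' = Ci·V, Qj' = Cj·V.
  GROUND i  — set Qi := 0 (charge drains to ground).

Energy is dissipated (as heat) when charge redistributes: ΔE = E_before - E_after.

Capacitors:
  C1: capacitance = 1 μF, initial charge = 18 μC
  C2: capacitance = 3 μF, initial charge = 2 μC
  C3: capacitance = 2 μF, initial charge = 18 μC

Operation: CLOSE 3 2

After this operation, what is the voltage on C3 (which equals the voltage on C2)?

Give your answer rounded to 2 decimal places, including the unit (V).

Answer: 4.00 V

Derivation:
Initial: C1(1μF, Q=18μC, V=18.00V), C2(3μF, Q=2μC, V=0.67V), C3(2μF, Q=18μC, V=9.00V)
Op 1: CLOSE 3-2: Q_total=20.00, C_total=5.00, V=4.00; Q3=8.00, Q2=12.00; dissipated=41.667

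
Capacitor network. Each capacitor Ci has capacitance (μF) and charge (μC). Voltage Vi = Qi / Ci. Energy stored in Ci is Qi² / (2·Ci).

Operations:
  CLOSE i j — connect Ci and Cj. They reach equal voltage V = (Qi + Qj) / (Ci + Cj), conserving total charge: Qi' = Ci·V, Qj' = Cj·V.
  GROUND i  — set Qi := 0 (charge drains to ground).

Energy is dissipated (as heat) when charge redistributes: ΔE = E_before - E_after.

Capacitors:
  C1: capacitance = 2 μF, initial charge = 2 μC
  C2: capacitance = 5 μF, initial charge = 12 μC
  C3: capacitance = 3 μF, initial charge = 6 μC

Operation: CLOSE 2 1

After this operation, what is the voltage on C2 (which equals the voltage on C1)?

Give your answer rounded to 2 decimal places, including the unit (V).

Answer: 2.00 V

Derivation:
Initial: C1(2μF, Q=2μC, V=1.00V), C2(5μF, Q=12μC, V=2.40V), C3(3μF, Q=6μC, V=2.00V)
Op 1: CLOSE 2-1: Q_total=14.00, C_total=7.00, V=2.00; Q2=10.00, Q1=4.00; dissipated=1.400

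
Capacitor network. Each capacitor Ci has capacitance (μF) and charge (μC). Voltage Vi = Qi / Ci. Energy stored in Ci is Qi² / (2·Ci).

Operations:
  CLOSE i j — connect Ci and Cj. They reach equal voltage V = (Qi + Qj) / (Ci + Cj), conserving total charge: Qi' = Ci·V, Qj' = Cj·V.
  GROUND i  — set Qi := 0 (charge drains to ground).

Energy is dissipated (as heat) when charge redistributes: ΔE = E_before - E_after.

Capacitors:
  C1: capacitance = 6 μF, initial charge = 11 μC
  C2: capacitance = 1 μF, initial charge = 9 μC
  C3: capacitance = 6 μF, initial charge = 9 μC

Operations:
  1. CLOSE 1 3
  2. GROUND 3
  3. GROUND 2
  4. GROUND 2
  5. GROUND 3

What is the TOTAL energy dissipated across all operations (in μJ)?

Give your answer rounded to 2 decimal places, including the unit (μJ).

Answer: 49.00 μJ

Derivation:
Initial: C1(6μF, Q=11μC, V=1.83V), C2(1μF, Q=9μC, V=9.00V), C3(6μF, Q=9μC, V=1.50V)
Op 1: CLOSE 1-3: Q_total=20.00, C_total=12.00, V=1.67; Q1=10.00, Q3=10.00; dissipated=0.167
Op 2: GROUND 3: Q3=0; energy lost=8.333
Op 3: GROUND 2: Q2=0; energy lost=40.500
Op 4: GROUND 2: Q2=0; energy lost=0.000
Op 5: GROUND 3: Q3=0; energy lost=0.000
Total dissipated: 49.000 μJ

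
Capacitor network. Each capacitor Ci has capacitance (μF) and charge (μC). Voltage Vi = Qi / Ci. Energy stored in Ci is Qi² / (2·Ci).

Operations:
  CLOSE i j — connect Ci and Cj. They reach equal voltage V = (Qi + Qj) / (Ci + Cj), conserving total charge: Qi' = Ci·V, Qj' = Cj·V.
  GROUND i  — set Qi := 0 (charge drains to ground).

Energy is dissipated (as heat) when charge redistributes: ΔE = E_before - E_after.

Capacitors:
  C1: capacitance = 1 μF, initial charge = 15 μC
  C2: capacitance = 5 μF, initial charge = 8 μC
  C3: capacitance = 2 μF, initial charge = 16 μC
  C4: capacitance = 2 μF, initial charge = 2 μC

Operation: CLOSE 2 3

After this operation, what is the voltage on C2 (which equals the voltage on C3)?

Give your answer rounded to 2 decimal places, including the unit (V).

Initial: C1(1μF, Q=15μC, V=15.00V), C2(5μF, Q=8μC, V=1.60V), C3(2μF, Q=16μC, V=8.00V), C4(2μF, Q=2μC, V=1.00V)
Op 1: CLOSE 2-3: Q_total=24.00, C_total=7.00, V=3.43; Q2=17.14, Q3=6.86; dissipated=29.257

Answer: 3.43 V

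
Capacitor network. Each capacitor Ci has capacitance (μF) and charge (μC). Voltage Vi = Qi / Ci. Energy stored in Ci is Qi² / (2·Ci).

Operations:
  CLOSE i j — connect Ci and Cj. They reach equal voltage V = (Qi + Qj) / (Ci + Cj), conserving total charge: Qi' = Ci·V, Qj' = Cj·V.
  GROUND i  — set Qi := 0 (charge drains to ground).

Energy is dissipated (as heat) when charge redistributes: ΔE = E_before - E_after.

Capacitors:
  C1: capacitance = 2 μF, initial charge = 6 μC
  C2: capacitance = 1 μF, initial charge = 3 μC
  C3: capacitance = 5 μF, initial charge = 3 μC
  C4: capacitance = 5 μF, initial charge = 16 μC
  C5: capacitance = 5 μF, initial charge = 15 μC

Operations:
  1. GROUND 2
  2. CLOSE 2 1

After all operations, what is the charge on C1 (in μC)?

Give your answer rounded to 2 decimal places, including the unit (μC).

Answer: 4.00 μC

Derivation:
Initial: C1(2μF, Q=6μC, V=3.00V), C2(1μF, Q=3μC, V=3.00V), C3(5μF, Q=3μC, V=0.60V), C4(5μF, Q=16μC, V=3.20V), C5(5μF, Q=15μC, V=3.00V)
Op 1: GROUND 2: Q2=0; energy lost=4.500
Op 2: CLOSE 2-1: Q_total=6.00, C_total=3.00, V=2.00; Q2=2.00, Q1=4.00; dissipated=3.000
Final charges: Q1=4.00, Q2=2.00, Q3=3.00, Q4=16.00, Q5=15.00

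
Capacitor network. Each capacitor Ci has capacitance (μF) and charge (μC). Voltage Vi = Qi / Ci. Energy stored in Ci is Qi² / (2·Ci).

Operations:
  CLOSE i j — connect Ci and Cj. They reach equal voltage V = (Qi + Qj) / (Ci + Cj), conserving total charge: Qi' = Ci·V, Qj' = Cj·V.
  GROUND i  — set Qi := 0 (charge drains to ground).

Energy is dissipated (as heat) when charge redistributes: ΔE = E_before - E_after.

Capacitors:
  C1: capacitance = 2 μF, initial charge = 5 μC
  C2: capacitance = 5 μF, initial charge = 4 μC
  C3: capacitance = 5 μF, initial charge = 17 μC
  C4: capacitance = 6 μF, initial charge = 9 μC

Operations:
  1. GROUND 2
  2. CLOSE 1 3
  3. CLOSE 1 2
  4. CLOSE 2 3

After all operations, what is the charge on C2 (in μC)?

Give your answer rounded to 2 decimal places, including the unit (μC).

Initial: C1(2μF, Q=5μC, V=2.50V), C2(5μF, Q=4μC, V=0.80V), C3(5μF, Q=17μC, V=3.40V), C4(6μF, Q=9μC, V=1.50V)
Op 1: GROUND 2: Q2=0; energy lost=1.600
Op 2: CLOSE 1-3: Q_total=22.00, C_total=7.00, V=3.14; Q1=6.29, Q3=15.71; dissipated=0.579
Op 3: CLOSE 1-2: Q_total=6.29, C_total=7.00, V=0.90; Q1=1.80, Q2=4.49; dissipated=7.055
Op 4: CLOSE 2-3: Q_total=20.20, C_total=10.00, V=2.02; Q2=10.10, Q3=10.10; dissipated=6.299
Final charges: Q1=1.80, Q2=10.10, Q3=10.10, Q4=9.00

Answer: 10.10 μC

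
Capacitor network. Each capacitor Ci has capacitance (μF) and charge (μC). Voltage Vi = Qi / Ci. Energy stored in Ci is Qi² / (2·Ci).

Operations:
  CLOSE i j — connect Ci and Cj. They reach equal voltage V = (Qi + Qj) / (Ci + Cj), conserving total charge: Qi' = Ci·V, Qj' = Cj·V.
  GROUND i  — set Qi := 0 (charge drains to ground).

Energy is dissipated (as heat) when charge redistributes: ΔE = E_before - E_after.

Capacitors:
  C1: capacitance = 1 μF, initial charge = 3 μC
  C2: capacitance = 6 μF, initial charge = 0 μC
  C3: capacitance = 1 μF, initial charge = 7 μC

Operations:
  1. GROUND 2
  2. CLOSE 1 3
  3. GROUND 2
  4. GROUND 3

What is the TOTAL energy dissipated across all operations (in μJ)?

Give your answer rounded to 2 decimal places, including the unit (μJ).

Answer: 16.50 μJ

Derivation:
Initial: C1(1μF, Q=3μC, V=3.00V), C2(6μF, Q=0μC, V=0.00V), C3(1μF, Q=7μC, V=7.00V)
Op 1: GROUND 2: Q2=0; energy lost=0.000
Op 2: CLOSE 1-3: Q_total=10.00, C_total=2.00, V=5.00; Q1=5.00, Q3=5.00; dissipated=4.000
Op 3: GROUND 2: Q2=0; energy lost=0.000
Op 4: GROUND 3: Q3=0; energy lost=12.500
Total dissipated: 16.500 μJ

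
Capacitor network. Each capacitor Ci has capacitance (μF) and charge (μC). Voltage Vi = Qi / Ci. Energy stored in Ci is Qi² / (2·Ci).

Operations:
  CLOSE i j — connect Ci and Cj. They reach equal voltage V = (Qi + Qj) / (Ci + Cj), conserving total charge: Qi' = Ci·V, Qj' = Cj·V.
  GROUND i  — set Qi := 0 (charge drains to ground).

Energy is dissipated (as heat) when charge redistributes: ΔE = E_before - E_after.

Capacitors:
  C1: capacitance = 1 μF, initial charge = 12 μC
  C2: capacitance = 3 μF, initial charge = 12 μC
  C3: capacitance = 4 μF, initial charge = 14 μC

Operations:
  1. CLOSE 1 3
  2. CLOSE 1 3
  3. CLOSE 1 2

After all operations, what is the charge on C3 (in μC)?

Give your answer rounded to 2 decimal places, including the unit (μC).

Answer: 20.80 μC

Derivation:
Initial: C1(1μF, Q=12μC, V=12.00V), C2(3μF, Q=12μC, V=4.00V), C3(4μF, Q=14μC, V=3.50V)
Op 1: CLOSE 1-3: Q_total=26.00, C_total=5.00, V=5.20; Q1=5.20, Q3=20.80; dissipated=28.900
Op 2: CLOSE 1-3: Q_total=26.00, C_total=5.00, V=5.20; Q1=5.20, Q3=20.80; dissipated=0.000
Op 3: CLOSE 1-2: Q_total=17.20, C_total=4.00, V=4.30; Q1=4.30, Q2=12.90; dissipated=0.540
Final charges: Q1=4.30, Q2=12.90, Q3=20.80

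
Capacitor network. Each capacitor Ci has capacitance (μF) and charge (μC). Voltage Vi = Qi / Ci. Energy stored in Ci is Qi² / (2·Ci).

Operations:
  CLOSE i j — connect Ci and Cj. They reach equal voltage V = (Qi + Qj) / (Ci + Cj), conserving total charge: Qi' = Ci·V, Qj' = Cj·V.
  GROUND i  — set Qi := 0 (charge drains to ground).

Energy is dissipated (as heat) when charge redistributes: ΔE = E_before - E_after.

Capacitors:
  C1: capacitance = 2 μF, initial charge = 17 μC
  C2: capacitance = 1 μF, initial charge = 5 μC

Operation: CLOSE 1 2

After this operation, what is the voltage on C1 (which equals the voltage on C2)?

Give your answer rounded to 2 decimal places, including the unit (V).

Answer: 7.33 V

Derivation:
Initial: C1(2μF, Q=17μC, V=8.50V), C2(1μF, Q=5μC, V=5.00V)
Op 1: CLOSE 1-2: Q_total=22.00, C_total=3.00, V=7.33; Q1=14.67, Q2=7.33; dissipated=4.083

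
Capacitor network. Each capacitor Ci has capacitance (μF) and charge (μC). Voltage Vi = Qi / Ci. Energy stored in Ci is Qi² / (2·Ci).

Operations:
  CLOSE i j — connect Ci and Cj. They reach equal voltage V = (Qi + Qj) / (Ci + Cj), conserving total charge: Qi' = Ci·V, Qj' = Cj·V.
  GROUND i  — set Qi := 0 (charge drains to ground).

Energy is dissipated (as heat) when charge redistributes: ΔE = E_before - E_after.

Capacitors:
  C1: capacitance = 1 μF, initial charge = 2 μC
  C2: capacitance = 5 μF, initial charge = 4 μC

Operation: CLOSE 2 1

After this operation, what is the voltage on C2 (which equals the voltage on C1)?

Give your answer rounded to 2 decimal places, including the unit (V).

Initial: C1(1μF, Q=2μC, V=2.00V), C2(5μF, Q=4μC, V=0.80V)
Op 1: CLOSE 2-1: Q_total=6.00, C_total=6.00, V=1.00; Q2=5.00, Q1=1.00; dissipated=0.600

Answer: 1.00 V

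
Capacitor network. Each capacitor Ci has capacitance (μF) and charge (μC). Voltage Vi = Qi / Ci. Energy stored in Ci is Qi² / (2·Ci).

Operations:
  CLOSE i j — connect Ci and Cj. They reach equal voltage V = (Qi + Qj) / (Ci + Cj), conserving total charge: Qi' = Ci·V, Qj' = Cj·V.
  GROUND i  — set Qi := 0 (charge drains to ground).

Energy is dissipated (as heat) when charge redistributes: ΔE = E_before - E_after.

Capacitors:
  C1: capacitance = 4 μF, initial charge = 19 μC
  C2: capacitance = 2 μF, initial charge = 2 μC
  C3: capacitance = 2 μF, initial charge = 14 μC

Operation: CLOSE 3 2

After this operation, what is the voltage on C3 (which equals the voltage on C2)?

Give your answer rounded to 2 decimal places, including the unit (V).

Initial: C1(4μF, Q=19μC, V=4.75V), C2(2μF, Q=2μC, V=1.00V), C3(2μF, Q=14μC, V=7.00V)
Op 1: CLOSE 3-2: Q_total=16.00, C_total=4.00, V=4.00; Q3=8.00, Q2=8.00; dissipated=18.000

Answer: 4.00 V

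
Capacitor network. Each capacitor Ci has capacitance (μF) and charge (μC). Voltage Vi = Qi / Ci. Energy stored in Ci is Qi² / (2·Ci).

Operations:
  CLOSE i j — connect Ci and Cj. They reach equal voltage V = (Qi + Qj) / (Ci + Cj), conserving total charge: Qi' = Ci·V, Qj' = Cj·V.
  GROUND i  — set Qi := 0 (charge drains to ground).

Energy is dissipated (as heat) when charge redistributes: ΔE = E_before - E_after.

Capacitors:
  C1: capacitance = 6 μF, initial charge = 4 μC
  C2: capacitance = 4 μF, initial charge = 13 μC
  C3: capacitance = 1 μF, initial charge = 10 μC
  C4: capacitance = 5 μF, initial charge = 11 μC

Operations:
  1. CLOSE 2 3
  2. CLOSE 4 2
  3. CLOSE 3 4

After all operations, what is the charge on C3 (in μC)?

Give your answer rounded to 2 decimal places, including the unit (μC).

Answer: 3.49 μC

Derivation:
Initial: C1(6μF, Q=4μC, V=0.67V), C2(4μF, Q=13μC, V=3.25V), C3(1μF, Q=10μC, V=10.00V), C4(5μF, Q=11μC, V=2.20V)
Op 1: CLOSE 2-3: Q_total=23.00, C_total=5.00, V=4.60; Q2=18.40, Q3=4.60; dissipated=18.225
Op 2: CLOSE 4-2: Q_total=29.40, C_total=9.00, V=3.27; Q4=16.33, Q2=13.07; dissipated=6.400
Op 3: CLOSE 3-4: Q_total=20.93, C_total=6.00, V=3.49; Q3=3.49, Q4=17.44; dissipated=0.741
Final charges: Q1=4.00, Q2=13.07, Q3=3.49, Q4=17.44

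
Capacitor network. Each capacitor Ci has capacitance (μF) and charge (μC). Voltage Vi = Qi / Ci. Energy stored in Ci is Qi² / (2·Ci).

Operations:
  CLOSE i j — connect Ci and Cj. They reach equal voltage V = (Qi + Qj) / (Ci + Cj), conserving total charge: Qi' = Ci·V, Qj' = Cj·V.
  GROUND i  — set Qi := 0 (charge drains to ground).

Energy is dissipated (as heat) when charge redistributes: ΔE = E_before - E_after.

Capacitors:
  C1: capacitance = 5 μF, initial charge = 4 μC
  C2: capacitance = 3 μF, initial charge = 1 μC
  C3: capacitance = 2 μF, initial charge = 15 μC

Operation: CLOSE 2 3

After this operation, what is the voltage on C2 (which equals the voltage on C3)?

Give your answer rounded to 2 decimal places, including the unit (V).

Initial: C1(5μF, Q=4μC, V=0.80V), C2(3μF, Q=1μC, V=0.33V), C3(2μF, Q=15μC, V=7.50V)
Op 1: CLOSE 2-3: Q_total=16.00, C_total=5.00, V=3.20; Q2=9.60, Q3=6.40; dissipated=30.817

Answer: 3.20 V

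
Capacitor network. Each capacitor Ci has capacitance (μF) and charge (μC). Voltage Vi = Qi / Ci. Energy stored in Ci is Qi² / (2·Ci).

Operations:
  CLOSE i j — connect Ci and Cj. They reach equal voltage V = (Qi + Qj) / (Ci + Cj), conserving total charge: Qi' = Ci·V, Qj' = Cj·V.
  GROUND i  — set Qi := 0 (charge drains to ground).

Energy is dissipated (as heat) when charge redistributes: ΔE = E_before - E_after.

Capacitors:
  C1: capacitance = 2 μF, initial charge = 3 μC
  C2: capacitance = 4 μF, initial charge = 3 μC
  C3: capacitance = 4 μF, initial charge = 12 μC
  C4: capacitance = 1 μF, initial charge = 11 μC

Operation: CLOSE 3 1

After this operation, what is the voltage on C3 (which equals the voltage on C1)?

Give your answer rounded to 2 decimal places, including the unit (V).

Answer: 2.50 V

Derivation:
Initial: C1(2μF, Q=3μC, V=1.50V), C2(4μF, Q=3μC, V=0.75V), C3(4μF, Q=12μC, V=3.00V), C4(1μF, Q=11μC, V=11.00V)
Op 1: CLOSE 3-1: Q_total=15.00, C_total=6.00, V=2.50; Q3=10.00, Q1=5.00; dissipated=1.500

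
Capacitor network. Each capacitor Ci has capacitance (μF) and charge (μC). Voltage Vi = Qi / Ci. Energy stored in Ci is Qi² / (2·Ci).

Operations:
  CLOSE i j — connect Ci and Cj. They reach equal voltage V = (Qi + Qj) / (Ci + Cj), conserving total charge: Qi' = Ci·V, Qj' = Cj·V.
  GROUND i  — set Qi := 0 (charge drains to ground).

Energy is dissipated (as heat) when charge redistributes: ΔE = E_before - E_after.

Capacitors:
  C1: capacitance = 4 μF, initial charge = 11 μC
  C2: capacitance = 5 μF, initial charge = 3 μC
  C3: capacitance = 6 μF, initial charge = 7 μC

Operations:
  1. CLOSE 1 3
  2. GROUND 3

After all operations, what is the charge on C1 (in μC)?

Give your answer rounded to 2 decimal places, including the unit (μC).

Initial: C1(4μF, Q=11μC, V=2.75V), C2(5μF, Q=3μC, V=0.60V), C3(6μF, Q=7μC, V=1.17V)
Op 1: CLOSE 1-3: Q_total=18.00, C_total=10.00, V=1.80; Q1=7.20, Q3=10.80; dissipated=3.008
Op 2: GROUND 3: Q3=0; energy lost=9.720
Final charges: Q1=7.20, Q2=3.00, Q3=0.00

Answer: 7.20 μC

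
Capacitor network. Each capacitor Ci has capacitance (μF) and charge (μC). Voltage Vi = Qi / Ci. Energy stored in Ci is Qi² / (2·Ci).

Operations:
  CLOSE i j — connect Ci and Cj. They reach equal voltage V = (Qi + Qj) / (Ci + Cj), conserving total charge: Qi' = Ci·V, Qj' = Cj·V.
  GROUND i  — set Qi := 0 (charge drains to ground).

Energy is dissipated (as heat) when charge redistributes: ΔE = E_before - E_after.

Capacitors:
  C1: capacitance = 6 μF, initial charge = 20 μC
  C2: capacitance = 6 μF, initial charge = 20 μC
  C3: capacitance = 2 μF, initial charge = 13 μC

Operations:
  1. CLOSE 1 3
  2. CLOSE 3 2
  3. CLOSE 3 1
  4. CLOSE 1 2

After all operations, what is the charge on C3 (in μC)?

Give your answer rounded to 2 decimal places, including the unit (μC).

Initial: C1(6μF, Q=20μC, V=3.33V), C2(6μF, Q=20μC, V=3.33V), C3(2μF, Q=13μC, V=6.50V)
Op 1: CLOSE 1-3: Q_total=33.00, C_total=8.00, V=4.12; Q1=24.75, Q3=8.25; dissipated=7.521
Op 2: CLOSE 3-2: Q_total=28.25, C_total=8.00, V=3.53; Q3=7.06, Q2=21.19; dissipated=0.470
Op 3: CLOSE 3-1: Q_total=31.81, C_total=8.00, V=3.98; Q3=7.95, Q1=23.86; dissipated=0.264
Op 4: CLOSE 1-2: Q_total=45.05, C_total=12.00, V=3.75; Q1=22.52, Q2=22.52; dissipated=0.297
Final charges: Q1=22.52, Q2=22.52, Q3=7.95

Answer: 7.95 μC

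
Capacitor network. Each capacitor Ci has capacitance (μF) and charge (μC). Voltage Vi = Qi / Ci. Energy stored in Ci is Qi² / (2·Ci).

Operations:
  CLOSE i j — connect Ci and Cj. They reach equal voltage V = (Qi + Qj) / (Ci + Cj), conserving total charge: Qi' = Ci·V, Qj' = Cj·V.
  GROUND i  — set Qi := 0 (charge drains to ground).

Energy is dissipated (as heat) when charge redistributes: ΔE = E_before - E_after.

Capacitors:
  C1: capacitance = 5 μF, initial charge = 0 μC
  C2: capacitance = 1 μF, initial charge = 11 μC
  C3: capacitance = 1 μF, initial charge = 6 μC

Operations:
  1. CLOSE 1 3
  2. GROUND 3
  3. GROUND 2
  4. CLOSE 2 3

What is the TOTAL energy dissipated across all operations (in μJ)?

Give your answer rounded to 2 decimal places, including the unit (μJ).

Answer: 76.00 μJ

Derivation:
Initial: C1(5μF, Q=0μC, V=0.00V), C2(1μF, Q=11μC, V=11.00V), C3(1μF, Q=6μC, V=6.00V)
Op 1: CLOSE 1-3: Q_total=6.00, C_total=6.00, V=1.00; Q1=5.00, Q3=1.00; dissipated=15.000
Op 2: GROUND 3: Q3=0; energy lost=0.500
Op 3: GROUND 2: Q2=0; energy lost=60.500
Op 4: CLOSE 2-3: Q_total=0.00, C_total=2.00, V=0.00; Q2=0.00, Q3=0.00; dissipated=0.000
Total dissipated: 76.000 μJ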